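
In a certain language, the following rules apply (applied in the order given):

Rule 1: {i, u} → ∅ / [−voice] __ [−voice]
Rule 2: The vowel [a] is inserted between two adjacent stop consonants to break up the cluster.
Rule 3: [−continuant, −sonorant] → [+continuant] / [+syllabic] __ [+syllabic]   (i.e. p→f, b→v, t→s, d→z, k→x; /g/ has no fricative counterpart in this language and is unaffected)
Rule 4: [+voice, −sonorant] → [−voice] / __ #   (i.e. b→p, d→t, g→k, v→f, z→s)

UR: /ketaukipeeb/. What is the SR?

kesauxafeep

Rule 1 (high vowel syncope): /i/ is a high vowel flanked by voiceless consonants /k/ and /p/, so it deletes. /ketaukipeeb/ → ketaukpeeb.
Rule 2 (stop-cluster a-epenthesis): /k/ and /p/ form a stop–stop cluster, so [a] is inserted between them. /ketaukpeeb/ → ketaukapeeb.
Rule 3 (intervocalic spirantization): /t/ is a stop between vowels /e/ and /a/, so it spirantizes to the fricative [s]. /k/ is a stop between vowels /u/ and /a/, so it spirantizes to the fricative [x]. /p/ is a stop between vowels /a/ and /e/, so it spirantizes to the fricative [f]. /ketaukapeeb/ → kesauxafeeb.
Rule 4 (final devoicing): /b/ is a voiced obstruent in word-final position, so it devoices to [p]. /kesauxafeeb/ → kesauxafeep.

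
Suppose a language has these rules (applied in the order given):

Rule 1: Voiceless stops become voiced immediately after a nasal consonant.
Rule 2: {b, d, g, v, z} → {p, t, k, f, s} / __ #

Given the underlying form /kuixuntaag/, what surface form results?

Rule 1 (post-nasal voicing): /t/ is a voiceless stop immediately after the nasal /n/, so it voices to [d]. /kuixuntaag/ → kuixundaag.
Rule 2 (final devoicing): /g/ is a voiced obstruent in word-final position, so it devoices to [k]. /kuixundaag/ → kuixundaak.

kuixundaak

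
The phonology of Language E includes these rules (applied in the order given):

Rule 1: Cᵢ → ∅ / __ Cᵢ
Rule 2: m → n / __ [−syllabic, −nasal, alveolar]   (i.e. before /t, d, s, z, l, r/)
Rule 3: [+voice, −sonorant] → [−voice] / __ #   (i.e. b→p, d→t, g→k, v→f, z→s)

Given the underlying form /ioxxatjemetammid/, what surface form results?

Rule 1 (degemination): /xx/ is a geminate; the first /x/ deletes. /mm/ is a geminate; the first /m/ deletes. /ioxxatjemetammid/ → ioxatjemetamid.
Rule 2 (nasal place assimilation): no segment meets the environment; /ioxatjemetamid/ is unchanged.
Rule 3 (final devoicing): /d/ is a voiced obstruent in word-final position, so it devoices to [t]. /ioxatjemetamid/ → ioxatjemetamit.

ioxatjemetamit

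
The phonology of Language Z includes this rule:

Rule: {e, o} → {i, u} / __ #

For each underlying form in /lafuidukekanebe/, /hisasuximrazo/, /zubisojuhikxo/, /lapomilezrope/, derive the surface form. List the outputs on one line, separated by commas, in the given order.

lafuidukekanebi, hisasuximrazu, zubisojuhikxu, lapomilezropi

/lafuidukekanebe/: /e/ is a mid vowel in word-final position, so it raises to [i]. → [lafuidukekanebi].
/hisasuximrazo/: /o/ is a mid vowel in word-final position, so it raises to [u]. → [hisasuximrazu].
/zubisojuhikxo/: /o/ is a mid vowel in word-final position, so it raises to [u]. → [zubisojuhikxu].
/lapomilezrope/: /e/ is a mid vowel in word-final position, so it raises to [i]. → [lapomilezropi].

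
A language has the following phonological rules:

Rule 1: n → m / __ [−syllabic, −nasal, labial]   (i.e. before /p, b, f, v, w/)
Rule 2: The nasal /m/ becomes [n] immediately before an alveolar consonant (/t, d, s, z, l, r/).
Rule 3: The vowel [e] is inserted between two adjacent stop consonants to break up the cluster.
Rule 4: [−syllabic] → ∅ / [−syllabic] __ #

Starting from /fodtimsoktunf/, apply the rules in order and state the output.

fodetinsoketum

Rule 1 (nasal place assimilation): /n/ precedes the labial consonant /f/, so it assimilates in place to [m]. /fodtimsoktunf/ → fodtimsoktumf.
Rule 2 (nasal place assimilation): /m/ precedes the alveolar consonant /s/, so it assimilates in place to [n]. /fodtimsoktumf/ → fodtinsoktumf.
Rule 3 (stop-cluster e-epenthesis): /d/ and /t/ form a stop–stop cluster, so [e] is inserted between them. /k/ and /t/ form a stop–stop cluster, so [e] is inserted between them. /fodtinsoktumf/ → fodetinsoketumf.
Rule 4 (final cluster simplification): /f/ is the second consonant of a word-final cluster /mf/, so it deletes. /fodetinsoketumf/ → fodetinsoketum.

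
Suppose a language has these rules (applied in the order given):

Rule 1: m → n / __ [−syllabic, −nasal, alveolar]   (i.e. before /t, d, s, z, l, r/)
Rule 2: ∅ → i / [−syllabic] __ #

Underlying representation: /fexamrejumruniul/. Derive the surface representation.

fexanrejunruniuli

Rule 1 (nasal place assimilation): /m/ precedes the alveolar consonant /r/, so it assimilates in place to [n]. /m/ precedes the alveolar consonant /r/, so it assimilates in place to [n]. /fexamrejumruniul/ → fexanrejunruniul.
Rule 2 (final i-epenthesis): the form ends in the consonant /l/, so [i] is inserted word-finally. /fexanrejunruniul/ → fexanrejunruniuli.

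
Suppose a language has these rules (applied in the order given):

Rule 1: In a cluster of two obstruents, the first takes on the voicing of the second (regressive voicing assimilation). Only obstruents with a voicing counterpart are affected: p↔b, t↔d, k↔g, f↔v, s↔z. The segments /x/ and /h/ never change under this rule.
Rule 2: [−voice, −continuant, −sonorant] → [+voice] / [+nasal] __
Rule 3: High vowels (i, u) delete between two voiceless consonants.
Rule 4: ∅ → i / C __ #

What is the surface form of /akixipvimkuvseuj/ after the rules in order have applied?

Rule 1 (regressive voicing assimilation): /p/ precedes the voiced obstruent /v/, so it voices to [b] by assimilation. /v/ precedes the voiceless obstruent /s/, so it devoices to [f] by assimilation. /akixipvimkuvseuj/ → akixibvimkufseuj.
Rule 2 (post-nasal voicing): /k/ is a voiceless stop immediately after the nasal /m/, so it voices to [g]. /akixibvimkufseuj/ → akixibvimgufseuj.
Rule 3 (high vowel syncope): /i/ is a high vowel flanked by voiceless consonants /k/ and /x/, so it deletes. /akixibvimgufseuj/ → akxibvimgufseuj.
Rule 4 (final i-epenthesis): the form ends in the consonant /j/, so [i] is inserted word-finally. /akxibvimgufseuj/ → akxibvimgufseuji.

akxibvimgufseuji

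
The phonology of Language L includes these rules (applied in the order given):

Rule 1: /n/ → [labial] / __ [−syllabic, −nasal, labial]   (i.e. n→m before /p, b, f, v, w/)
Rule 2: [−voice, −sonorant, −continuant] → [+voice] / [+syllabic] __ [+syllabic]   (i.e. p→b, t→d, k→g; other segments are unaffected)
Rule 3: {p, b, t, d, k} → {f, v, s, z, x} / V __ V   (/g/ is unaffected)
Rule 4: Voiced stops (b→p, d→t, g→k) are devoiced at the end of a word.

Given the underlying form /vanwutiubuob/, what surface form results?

Rule 1 (nasal place assimilation): /n/ precedes the labial consonant /w/, so it assimilates in place to [m]. /vanwutiubuob/ → vamwutiubuob.
Rule 2 (intervocalic voicing): /t/ is a voiceless stop between vowels /u/ and /i/, so it voices to [d]. /vamwutiubuob/ → vamwudiubuob.
Rule 3 (intervocalic spirantization): /d/ is a stop between vowels /u/ and /i/, so it spirantizes to the fricative [z]. /b/ is a stop between vowels /u/ and /u/, so it spirantizes to the fricative [v]. /vamwudiubuob/ → vamwuziuvuob.
Rule 4 (final devoicing): /b/ is a voiced stop in word-final position, so it devoices to [p]. /vamwuziuvuob/ → vamwuziuvuop.

vamwuziuvuop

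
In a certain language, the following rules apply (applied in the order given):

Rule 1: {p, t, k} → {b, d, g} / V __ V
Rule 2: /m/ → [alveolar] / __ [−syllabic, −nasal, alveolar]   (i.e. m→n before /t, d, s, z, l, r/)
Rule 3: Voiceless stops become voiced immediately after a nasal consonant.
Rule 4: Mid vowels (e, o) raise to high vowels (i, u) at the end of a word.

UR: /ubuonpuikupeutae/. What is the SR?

ubuonbuigubeudai

Rule 1 (intervocalic voicing): /k/ is a voiceless stop between vowels /i/ and /u/, so it voices to [g]. /p/ is a voiceless stop between vowels /u/ and /e/, so it voices to [b]. /t/ is a voiceless stop between vowels /u/ and /a/, so it voices to [d]. /ubuonpuikupeutae/ → ubuonpuigubeudae.
Rule 2 (nasal place assimilation): no segment meets the environment; /ubuonpuigubeudae/ is unchanged.
Rule 3 (post-nasal voicing): /p/ is a voiceless stop immediately after the nasal /n/, so it voices to [b]. /ubuonpuigubeudae/ → ubuonbuigubeudae.
Rule 4 (final vowel raising): /e/ is a mid vowel in word-final position, so it raises to [i]. /ubuonbuigubeudae/ → ubuonbuigubeudai.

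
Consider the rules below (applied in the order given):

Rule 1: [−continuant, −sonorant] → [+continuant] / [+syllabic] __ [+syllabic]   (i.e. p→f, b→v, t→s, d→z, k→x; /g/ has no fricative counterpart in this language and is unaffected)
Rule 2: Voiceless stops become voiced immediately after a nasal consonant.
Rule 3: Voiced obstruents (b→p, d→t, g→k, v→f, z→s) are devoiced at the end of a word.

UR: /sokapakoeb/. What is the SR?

Rule 1 (intervocalic spirantization): /k/ is a stop between vowels /o/ and /a/, so it spirantizes to the fricative [x]. /p/ is a stop between vowels /a/ and /a/, so it spirantizes to the fricative [f]. /k/ is a stop between vowels /a/ and /o/, so it spirantizes to the fricative [x]. /sokapakoeb/ → soxafaxoeb.
Rule 2 (post-nasal voicing): no segment meets the environment; /soxafaxoeb/ is unchanged.
Rule 3 (final devoicing): /b/ is a voiced obstruent in word-final position, so it devoices to [p]. /soxafaxoeb/ → soxafaxoep.

soxafaxoep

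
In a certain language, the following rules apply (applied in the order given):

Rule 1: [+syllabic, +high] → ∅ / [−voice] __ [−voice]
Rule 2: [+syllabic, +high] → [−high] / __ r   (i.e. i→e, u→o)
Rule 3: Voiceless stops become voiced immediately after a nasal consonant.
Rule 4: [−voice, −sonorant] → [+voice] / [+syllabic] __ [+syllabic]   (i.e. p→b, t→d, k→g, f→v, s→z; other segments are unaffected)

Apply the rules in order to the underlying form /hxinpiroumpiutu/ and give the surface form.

hxinberoumbiudu

Rule 1 (high vowel syncope): no segment meets the environment; /hxinpiroumpiutu/ is unchanged.
Rule 2 (pre-rhotic lowering): /i/ is a high vowel immediately before /r/, so it lowers to [e]. /hxinpiroumpiutu/ → hxinperoumpiutu.
Rule 3 (post-nasal voicing): /p/ is a voiceless stop immediately after the nasal /n/, so it voices to [b]. /p/ is a voiceless stop immediately after the nasal /m/, so it voices to [b]. /hxinperoumpiutu/ → hxinberoumbiutu.
Rule 4 (intervocalic voicing): /t/ is a voiceless obstruent between vowels /u/ and /u/, so it voices to [d]. /hxinberoumbiutu/ → hxinberoumbiudu.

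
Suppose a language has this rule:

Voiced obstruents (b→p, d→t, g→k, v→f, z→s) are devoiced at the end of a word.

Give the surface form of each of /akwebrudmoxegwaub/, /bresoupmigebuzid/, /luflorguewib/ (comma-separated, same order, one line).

/akwebrudmoxegwaub/: /b/ is a voiced obstruent in word-final position, so it devoices to [p]. → [akwebrudmoxegwaup].
/bresoupmigebuzid/: /d/ is a voiced obstruent in word-final position, so it devoices to [t]. → [bresoupmigebuzit].
/luflorguewib/: /b/ is a voiced obstruent in word-final position, so it devoices to [p]. → [luflorguewip].

akwebrudmoxegwaup, bresoupmigebuzit, luflorguewip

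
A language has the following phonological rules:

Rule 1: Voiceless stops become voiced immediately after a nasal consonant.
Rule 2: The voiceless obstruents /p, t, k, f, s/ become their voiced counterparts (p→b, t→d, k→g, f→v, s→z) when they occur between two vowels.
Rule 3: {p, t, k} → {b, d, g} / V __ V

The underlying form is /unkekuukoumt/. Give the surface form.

Rule 1 (post-nasal voicing): /k/ is a voiceless stop immediately after the nasal /n/, so it voices to [g]. /t/ is a voiceless stop immediately after the nasal /m/, so it voices to [d]. /unkekuukoumt/ → ungekuukoumd.
Rule 2 (intervocalic voicing): /k/ is a voiceless obstruent between vowels /e/ and /u/, so it voices to [g]. /k/ is a voiceless obstruent between vowels /u/ and /o/, so it voices to [g]. /ungekuukoumd/ → ungeguugoumd.
Rule 3 (intervocalic voicing): no segment meets the environment; /ungeguugoumd/ is unchanged.

ungeguugoumd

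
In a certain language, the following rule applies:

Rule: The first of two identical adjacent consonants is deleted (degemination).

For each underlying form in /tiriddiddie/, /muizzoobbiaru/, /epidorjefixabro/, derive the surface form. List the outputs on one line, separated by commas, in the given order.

tirididie, muizoobiaru, epidorjefixabro

/tiriddiddie/: /dd/ is a geminate; the first /d/ deletes. /dd/ is a geminate; the first /d/ deletes. → [tirididie].
/muizzoobbiaru/: /zz/ is a geminate; the first /z/ deletes. /bb/ is a geminate; the first /b/ deletes. → [muizoobiaru].
/epidorjefixabro/: the rule's environment is not met; surfaces unchanged as [epidorjefixabro].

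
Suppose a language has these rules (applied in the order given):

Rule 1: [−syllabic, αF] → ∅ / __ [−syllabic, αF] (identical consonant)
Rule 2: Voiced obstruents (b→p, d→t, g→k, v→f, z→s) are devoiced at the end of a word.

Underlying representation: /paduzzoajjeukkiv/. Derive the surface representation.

Rule 1 (degemination): /zz/ is a geminate; the first /z/ deletes. /jj/ is a geminate; the first /j/ deletes. /kk/ is a geminate; the first /k/ deletes. /paduzzoajjeukkiv/ → paduzoajeukiv.
Rule 2 (final devoicing): /v/ is a voiced obstruent in word-final position, so it devoices to [f]. /paduzoajeukiv/ → paduzoajeukif.

paduzoajeukif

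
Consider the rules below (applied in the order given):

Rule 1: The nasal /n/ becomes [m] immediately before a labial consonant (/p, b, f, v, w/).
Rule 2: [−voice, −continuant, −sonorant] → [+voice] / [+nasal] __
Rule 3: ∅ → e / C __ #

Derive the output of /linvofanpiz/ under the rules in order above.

Rule 1 (nasal place assimilation): /n/ precedes the labial consonant /v/, so it assimilates in place to [m]. /n/ precedes the labial consonant /p/, so it assimilates in place to [m]. /linvofanpiz/ → limvofampiz.
Rule 2 (post-nasal voicing): /p/ is a voiceless stop immediately after the nasal /m/, so it voices to [b]. /limvofampiz/ → limvofambiz.
Rule 3 (final e-epenthesis): the form ends in the consonant /z/, so [e] is inserted word-finally. /limvofambiz/ → limvofambize.

limvofambize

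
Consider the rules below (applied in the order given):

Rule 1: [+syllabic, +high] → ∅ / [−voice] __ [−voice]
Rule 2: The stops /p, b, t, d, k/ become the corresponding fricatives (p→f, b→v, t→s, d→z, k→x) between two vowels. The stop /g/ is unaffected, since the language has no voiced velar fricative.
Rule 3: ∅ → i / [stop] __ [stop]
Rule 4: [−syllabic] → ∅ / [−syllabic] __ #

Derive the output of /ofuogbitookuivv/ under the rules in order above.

Rule 1 (high vowel syncope): no segment meets the environment; /ofuogbitookuivv/ is unchanged.
Rule 2 (intervocalic spirantization): /t/ is a stop between vowels /i/ and /o/, so it spirantizes to the fricative [s]. /k/ is a stop between vowels /o/ and /u/, so it spirantizes to the fricative [x]. /ofuogbitookuivv/ → ofuogbisooxuivv.
Rule 3 (stop-cluster i-epenthesis): /g/ and /b/ form a stop–stop cluster, so [i] is inserted between them. /ofuogbisooxuivv/ → ofuogibisooxuivv.
Rule 4 (final cluster simplification): /v/ is the second consonant of a word-final cluster /vv/, so it deletes. /ofuogibisooxuivv/ → ofuogibisooxuiv.

ofuogibisooxuiv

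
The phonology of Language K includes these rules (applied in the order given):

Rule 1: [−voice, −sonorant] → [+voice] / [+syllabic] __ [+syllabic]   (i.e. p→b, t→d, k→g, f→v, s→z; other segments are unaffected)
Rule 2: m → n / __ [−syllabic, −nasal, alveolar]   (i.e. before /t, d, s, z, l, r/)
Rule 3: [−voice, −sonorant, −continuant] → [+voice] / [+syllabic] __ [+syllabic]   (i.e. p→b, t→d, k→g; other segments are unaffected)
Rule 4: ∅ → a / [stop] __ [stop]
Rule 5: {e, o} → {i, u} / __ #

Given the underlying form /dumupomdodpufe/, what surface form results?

dumubondodapuvi

Rule 1 (intervocalic voicing): /p/ is a voiceless obstruent between vowels /u/ and /o/, so it voices to [b]. /f/ is a voiceless obstruent between vowels /u/ and /e/, so it voices to [v]. /dumupomdodpufe/ → dumubomdodpuve.
Rule 2 (nasal place assimilation): /m/ precedes the alveolar consonant /d/, so it assimilates in place to [n]. /dumubomdodpuve/ → dumubondodpuve.
Rule 3 (intervocalic voicing): no segment meets the environment; /dumubondodpuve/ is unchanged.
Rule 4 (stop-cluster a-epenthesis): /d/ and /p/ form a stop–stop cluster, so [a] is inserted between them. /dumubondodpuve/ → dumubondodapuve.
Rule 5 (final vowel raising): /e/ is a mid vowel in word-final position, so it raises to [i]. /dumubondodapuve/ → dumubondodapuvi.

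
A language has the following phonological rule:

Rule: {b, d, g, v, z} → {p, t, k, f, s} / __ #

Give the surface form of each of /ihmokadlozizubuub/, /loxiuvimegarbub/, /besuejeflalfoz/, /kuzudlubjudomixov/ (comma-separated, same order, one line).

/ihmokadlozizubuub/: /b/ is a voiced obstruent in word-final position, so it devoices to [p]. → [ihmokadlozizubuup].
/loxiuvimegarbub/: /b/ is a voiced obstruent in word-final position, so it devoices to [p]. → [loxiuvimegarbup].
/besuejeflalfoz/: /z/ is a voiced obstruent in word-final position, so it devoices to [s]. → [besuejeflalfos].
/kuzudlubjudomixov/: /v/ is a voiced obstruent in word-final position, so it devoices to [f]. → [kuzudlubjudomixof].

ihmokadlozizubuup, loxiuvimegarbup, besuejeflalfos, kuzudlubjudomixof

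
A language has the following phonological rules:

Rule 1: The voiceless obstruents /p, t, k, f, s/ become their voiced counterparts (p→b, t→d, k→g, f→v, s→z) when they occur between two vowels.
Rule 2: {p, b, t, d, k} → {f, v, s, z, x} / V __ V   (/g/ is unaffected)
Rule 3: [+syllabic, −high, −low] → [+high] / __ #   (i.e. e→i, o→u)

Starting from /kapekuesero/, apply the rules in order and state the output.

Rule 1 (intervocalic voicing): /p/ is a voiceless obstruent between vowels /a/ and /e/, so it voices to [b]. /k/ is a voiceless obstruent between vowels /e/ and /u/, so it voices to [g]. /s/ is a voiceless obstruent between vowels /e/ and /e/, so it voices to [z]. /kapekuesero/ → kabeguezero.
Rule 2 (intervocalic spirantization): /b/ is a stop between vowels /a/ and /e/, so it spirantizes to the fricative [v]. /kabeguezero/ → kaveguezero.
Rule 3 (final vowel raising): /o/ is a mid vowel in word-final position, so it raises to [u]. /kaveguezero/ → kaveguezeru.

kaveguezeru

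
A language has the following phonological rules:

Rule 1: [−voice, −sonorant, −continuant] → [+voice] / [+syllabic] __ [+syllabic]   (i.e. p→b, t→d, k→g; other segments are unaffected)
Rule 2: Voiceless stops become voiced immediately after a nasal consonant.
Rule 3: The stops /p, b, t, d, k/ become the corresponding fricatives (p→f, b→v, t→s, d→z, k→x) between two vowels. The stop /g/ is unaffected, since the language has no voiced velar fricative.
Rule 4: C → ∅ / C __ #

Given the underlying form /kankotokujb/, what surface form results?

Rule 1 (intervocalic voicing): /t/ is a voiceless stop between vowels /o/ and /o/, so it voices to [d]. /k/ is a voiceless stop between vowels /o/ and /u/, so it voices to [g]. /kankotokujb/ → kankodogujb.
Rule 2 (post-nasal voicing): /k/ is a voiceless stop immediately after the nasal /n/, so it voices to [g]. /kankodogujb/ → kangodogujb.
Rule 3 (intervocalic spirantization): /d/ is a stop between vowels /o/ and /o/, so it spirantizes to the fricative [z]. /kangodogujb/ → kangozogujb.
Rule 4 (final cluster simplification): /b/ is the second consonant of a word-final cluster /jb/, so it deletes. /kangozogujb/ → kangozoguj.

kangozoguj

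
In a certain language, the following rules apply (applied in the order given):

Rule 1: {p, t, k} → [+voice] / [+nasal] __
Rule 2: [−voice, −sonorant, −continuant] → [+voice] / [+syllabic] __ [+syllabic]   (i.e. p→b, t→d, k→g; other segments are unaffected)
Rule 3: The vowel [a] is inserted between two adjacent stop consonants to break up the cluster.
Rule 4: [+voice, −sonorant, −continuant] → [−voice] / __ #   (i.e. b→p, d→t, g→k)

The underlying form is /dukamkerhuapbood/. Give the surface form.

Rule 1 (post-nasal voicing): /k/ is a voiceless stop immediately after the nasal /m/, so it voices to [g]. /dukamkerhuapbood/ → dukamgerhuapbood.
Rule 2 (intervocalic voicing): /k/ is a voiceless stop between vowels /u/ and /a/, so it voices to [g]. /dukamgerhuapbood/ → dugamgerhuapbood.
Rule 3 (stop-cluster a-epenthesis): /p/ and /b/ form a stop–stop cluster, so [a] is inserted between them. /dugamgerhuapbood/ → dugamgerhuapabood.
Rule 4 (final devoicing): /d/ is a voiced stop in word-final position, so it devoices to [t]. /dugamgerhuapabood/ → dugamgerhuapaboot.

dugamgerhuapaboot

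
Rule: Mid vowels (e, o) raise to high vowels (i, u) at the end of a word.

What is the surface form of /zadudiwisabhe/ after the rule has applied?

/e/ is a mid vowel in word-final position, so it raises to [i].
Surface form: [zadudiwisabhi].

zadudiwisabhi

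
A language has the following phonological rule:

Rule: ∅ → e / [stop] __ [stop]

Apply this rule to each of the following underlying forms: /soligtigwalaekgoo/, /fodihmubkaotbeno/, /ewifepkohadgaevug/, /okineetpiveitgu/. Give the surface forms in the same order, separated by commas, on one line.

/soligtigwalaekgoo/: /g/ and /t/ form a stop–stop cluster, so [e] is inserted between them. /k/ and /g/ form a stop–stop cluster, so [e] is inserted between them. → [soligetigwalaekegoo].
/fodihmubkaotbeno/: /b/ and /k/ form a stop–stop cluster, so [e] is inserted between them. /t/ and /b/ form a stop–stop cluster, so [e] is inserted between them. → [fodihmubekaotebeno].
/ewifepkohadgaevug/: /p/ and /k/ form a stop–stop cluster, so [e] is inserted between them. /d/ and /g/ form a stop–stop cluster, so [e] is inserted between them. → [ewifepekohadegaevug].
/okineetpiveitgu/: /t/ and /p/ form a stop–stop cluster, so [e] is inserted between them. /t/ and /g/ form a stop–stop cluster, so [e] is inserted between them. → [okineetepiveitegu].

soligetigwalaekegoo, fodihmubekaotebeno, ewifepekohadegaevug, okineetepiveitegu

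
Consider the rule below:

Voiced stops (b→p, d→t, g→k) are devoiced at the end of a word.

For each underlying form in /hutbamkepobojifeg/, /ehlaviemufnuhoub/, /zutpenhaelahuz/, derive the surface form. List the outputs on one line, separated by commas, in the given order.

/hutbamkepobojifeg/: /g/ is a voiced stop in word-final position, so it devoices to [k]. → [hutbamkepobojifek].
/ehlaviemufnuhoub/: /b/ is a voiced stop in word-final position, so it devoices to [p]. → [ehlaviemufnuhoup].
/zutpenhaelahuz/: the rule's environment is not met; surfaces unchanged as [zutpenhaelahuz].

hutbamkepobojifek, ehlaviemufnuhoup, zutpenhaelahuz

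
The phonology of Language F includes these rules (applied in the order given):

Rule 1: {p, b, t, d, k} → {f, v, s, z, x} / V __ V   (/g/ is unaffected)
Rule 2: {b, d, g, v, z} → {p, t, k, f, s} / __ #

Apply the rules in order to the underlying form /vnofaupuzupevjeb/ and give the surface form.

Rule 1 (intervocalic spirantization): /p/ is a stop between vowels /u/ and /u/, so it spirantizes to the fricative [f]. /p/ is a stop between vowels /u/ and /e/, so it spirantizes to the fricative [f]. /vnofaupuzupevjeb/ → vnofaufuzufevjeb.
Rule 2 (final devoicing): /b/ is a voiced obstruent in word-final position, so it devoices to [p]. /vnofaufuzufevjeb/ → vnofaufuzufevjep.

vnofaufuzufevjep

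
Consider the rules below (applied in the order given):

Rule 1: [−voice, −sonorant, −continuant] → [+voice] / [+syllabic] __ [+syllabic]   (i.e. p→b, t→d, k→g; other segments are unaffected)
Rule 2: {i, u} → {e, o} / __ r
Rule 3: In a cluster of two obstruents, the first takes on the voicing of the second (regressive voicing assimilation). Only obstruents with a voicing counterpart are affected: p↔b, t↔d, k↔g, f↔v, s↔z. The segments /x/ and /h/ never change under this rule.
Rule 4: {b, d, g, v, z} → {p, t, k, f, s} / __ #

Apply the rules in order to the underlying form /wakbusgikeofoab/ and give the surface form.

Rule 1 (intervocalic voicing): /k/ is a voiceless stop between vowels /i/ and /e/, so it voices to [g]. /wakbusgikeofoab/ → wakbusgigeofoab.
Rule 2 (pre-rhotic lowering): no segment meets the environment; /wakbusgigeofoab/ is unchanged.
Rule 3 (regressive voicing assimilation): /k/ precedes the voiced obstruent /b/, so it voices to [g] by assimilation. /s/ precedes the voiced obstruent /g/, so it voices to [z] by assimilation. /wakbusgigeofoab/ → wagbuzgigeofoab.
Rule 4 (final devoicing): /b/ is a voiced obstruent in word-final position, so it devoices to [p]. /wagbuzgigeofoab/ → wagbuzgigeofoap.

wagbuzgigeofoap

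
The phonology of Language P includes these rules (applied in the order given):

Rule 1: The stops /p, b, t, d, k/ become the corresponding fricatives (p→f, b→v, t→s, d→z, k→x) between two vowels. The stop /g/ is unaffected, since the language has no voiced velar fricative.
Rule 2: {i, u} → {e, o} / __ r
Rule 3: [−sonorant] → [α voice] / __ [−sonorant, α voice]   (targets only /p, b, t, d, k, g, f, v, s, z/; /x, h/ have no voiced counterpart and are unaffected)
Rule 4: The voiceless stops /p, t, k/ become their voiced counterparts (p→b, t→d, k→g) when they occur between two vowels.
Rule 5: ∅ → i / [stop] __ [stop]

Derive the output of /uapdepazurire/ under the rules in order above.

Rule 1 (intervocalic spirantization): /p/ is a stop between vowels /e/ and /a/, so it spirantizes to the fricative [f]. /uapdepazurire/ → uapdefazurire.
Rule 2 (pre-rhotic lowering): /u/ is a high vowel immediately before /r/, so it lowers to [o]. /i/ is a high vowel immediately before /r/, so it lowers to [e]. /uapdefazurire/ → uapdefazorere.
Rule 3 (regressive voicing assimilation): /p/ precedes the voiced obstruent /d/, so it voices to [b] by assimilation. /uapdefazorere/ → uabdefazorere.
Rule 4 (intervocalic voicing): no segment meets the environment; /uabdefazorere/ is unchanged.
Rule 5 (stop-cluster i-epenthesis): /b/ and /d/ form a stop–stop cluster, so [i] is inserted between them. /uabdefazorere/ → uabidefazorere.

uabidefazorere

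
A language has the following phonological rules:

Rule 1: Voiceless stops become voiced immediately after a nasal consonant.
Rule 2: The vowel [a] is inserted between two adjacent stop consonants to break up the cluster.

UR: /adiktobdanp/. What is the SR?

adikatobadanb

Rule 1 (post-nasal voicing): /p/ is a voiceless stop immediately after the nasal /n/, so it voices to [b]. /adiktobdanp/ → adiktobdanb.
Rule 2 (stop-cluster a-epenthesis): /k/ and /t/ form a stop–stop cluster, so [a] is inserted between them. /b/ and /d/ form a stop–stop cluster, so [a] is inserted between them. /adiktobdanb/ → adikatobadanb.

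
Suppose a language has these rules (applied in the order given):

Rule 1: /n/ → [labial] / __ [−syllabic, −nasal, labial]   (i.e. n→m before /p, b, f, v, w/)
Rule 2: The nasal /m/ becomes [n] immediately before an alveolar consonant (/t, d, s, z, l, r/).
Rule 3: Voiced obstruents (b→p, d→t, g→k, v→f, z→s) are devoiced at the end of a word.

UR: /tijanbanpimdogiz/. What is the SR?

tijambampindogis

Rule 1 (nasal place assimilation): /n/ precedes the labial consonant /b/, so it assimilates in place to [m]. /n/ precedes the labial consonant /p/, so it assimilates in place to [m]. /tijanbanpimdogiz/ → tijambampimdogiz.
Rule 2 (nasal place assimilation): /m/ precedes the alveolar consonant /d/, so it assimilates in place to [n]. /tijambampimdogiz/ → tijambampindogiz.
Rule 3 (final devoicing): /z/ is a voiced obstruent in word-final position, so it devoices to [s]. /tijambampindogiz/ → tijambampindogis.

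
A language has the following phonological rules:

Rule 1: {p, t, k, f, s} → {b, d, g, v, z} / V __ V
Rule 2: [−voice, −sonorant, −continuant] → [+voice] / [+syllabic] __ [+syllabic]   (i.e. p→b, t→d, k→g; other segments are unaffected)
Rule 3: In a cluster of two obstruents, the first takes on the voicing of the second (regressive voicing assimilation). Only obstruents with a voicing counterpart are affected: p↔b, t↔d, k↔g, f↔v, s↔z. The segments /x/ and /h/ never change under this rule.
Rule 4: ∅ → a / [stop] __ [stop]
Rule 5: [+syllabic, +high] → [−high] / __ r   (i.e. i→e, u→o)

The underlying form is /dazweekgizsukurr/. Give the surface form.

Rule 1 (intervocalic voicing): /k/ is a voiceless obstruent between vowels /u/ and /u/, so it voices to [g]. /dazweekgizsukurr/ → dazweekgizsugurr.
Rule 2 (intervocalic voicing): no segment meets the environment; /dazweekgizsugurr/ is unchanged.
Rule 3 (regressive voicing assimilation): /k/ precedes the voiced obstruent /g/, so it voices to [g] by assimilation. /z/ precedes the voiceless obstruent /s/, so it devoices to [s] by assimilation. /dazweekgizsugurr/ → dazweeggissugurr.
Rule 4 (stop-cluster a-epenthesis): /g/ and /g/ form a stop–stop cluster, so [a] is inserted between them. /dazweeggissugurr/ → dazweegagissugurr.
Rule 5 (pre-rhotic lowering): /u/ is a high vowel immediately before /r/, so it lowers to [o]. /dazweegagissugurr/ → dazweegagissugorr.

dazweegagissugorr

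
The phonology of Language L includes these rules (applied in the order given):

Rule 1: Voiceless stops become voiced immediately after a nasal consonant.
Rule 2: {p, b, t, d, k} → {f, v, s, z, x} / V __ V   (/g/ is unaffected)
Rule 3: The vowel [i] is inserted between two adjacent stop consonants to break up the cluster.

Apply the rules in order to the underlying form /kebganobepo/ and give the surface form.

kebiganovefo

Rule 1 (post-nasal voicing): no segment meets the environment; /kebganobepo/ is unchanged.
Rule 2 (intervocalic spirantization): /b/ is a stop between vowels /o/ and /e/, so it spirantizes to the fricative [v]. /p/ is a stop between vowels /e/ and /o/, so it spirantizes to the fricative [f]. /kebganobepo/ → kebganovefo.
Rule 3 (stop-cluster i-epenthesis): /b/ and /g/ form a stop–stop cluster, so [i] is inserted between them. /kebganovefo/ → kebiganovefo.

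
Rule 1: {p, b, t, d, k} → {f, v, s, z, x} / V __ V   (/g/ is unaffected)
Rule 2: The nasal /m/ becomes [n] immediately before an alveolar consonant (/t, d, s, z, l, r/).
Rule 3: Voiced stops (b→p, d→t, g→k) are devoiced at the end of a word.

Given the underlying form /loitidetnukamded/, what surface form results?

Rule 1 (intervocalic spirantization): /t/ is a stop between vowels /i/ and /i/, so it spirantizes to the fricative [s]. /d/ is a stop between vowels /i/ and /e/, so it spirantizes to the fricative [z]. /k/ is a stop between vowels /u/ and /a/, so it spirantizes to the fricative [x]. /loitidetnukamded/ → loisizetnuxamded.
Rule 2 (nasal place assimilation): /m/ precedes the alveolar consonant /d/, so it assimilates in place to [n]. /loisizetnuxamded/ → loisizetnuxanded.
Rule 3 (final devoicing): /d/ is a voiced stop in word-final position, so it devoices to [t]. /loisizetnuxanded/ → loisizetnuxandet.

loisizetnuxandet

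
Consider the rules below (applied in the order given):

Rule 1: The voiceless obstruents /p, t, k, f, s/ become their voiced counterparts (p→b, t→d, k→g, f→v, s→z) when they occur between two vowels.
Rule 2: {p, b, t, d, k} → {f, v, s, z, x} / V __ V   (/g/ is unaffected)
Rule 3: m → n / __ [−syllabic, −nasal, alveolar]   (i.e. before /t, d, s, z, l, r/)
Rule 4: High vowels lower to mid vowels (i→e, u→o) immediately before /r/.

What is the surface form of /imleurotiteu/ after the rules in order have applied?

Rule 1 (intervocalic voicing): /t/ is a voiceless obstruent between vowels /o/ and /i/, so it voices to [d]. /t/ is a voiceless obstruent between vowels /i/ and /e/, so it voices to [d]. /imleurotiteu/ → imleurodideu.
Rule 2 (intervocalic spirantization): /d/ is a stop between vowels /o/ and /i/, so it spirantizes to the fricative [z]. /d/ is a stop between vowels /i/ and /e/, so it spirantizes to the fricative [z]. /imleurodideu/ → imleurozizeu.
Rule 3 (nasal place assimilation): /m/ precedes the alveolar consonant /l/, so it assimilates in place to [n]. /imleurozizeu/ → inleurozizeu.
Rule 4 (pre-rhotic lowering): /u/ is a high vowel immediately before /r/, so it lowers to [o]. /inleurozizeu/ → inleorozizeu.

inleorozizeu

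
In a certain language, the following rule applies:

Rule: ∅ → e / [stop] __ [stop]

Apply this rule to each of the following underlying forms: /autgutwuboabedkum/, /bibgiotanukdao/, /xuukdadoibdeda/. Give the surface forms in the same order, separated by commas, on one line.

/autgutwuboabedkum/: /t/ and /g/ form a stop–stop cluster, so [e] is inserted between them. /d/ and /k/ form a stop–stop cluster, so [e] is inserted between them. → [autegutwuboabedekum].
/bibgiotanukdao/: /b/ and /g/ form a stop–stop cluster, so [e] is inserted between them. /k/ and /d/ form a stop–stop cluster, so [e] is inserted between them. → [bibegiotanukedao].
/xuukdadoibdeda/: /k/ and /d/ form a stop–stop cluster, so [e] is inserted between them. /b/ and /d/ form a stop–stop cluster, so [e] is inserted between them. → [xuukedadoibededa].

autegutwuboabedekum, bibegiotanukedao, xuukedadoibededa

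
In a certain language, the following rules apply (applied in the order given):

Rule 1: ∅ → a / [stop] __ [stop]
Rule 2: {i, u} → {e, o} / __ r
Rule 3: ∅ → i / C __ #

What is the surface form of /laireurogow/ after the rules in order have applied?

laereorogowi

Rule 1 (stop-cluster a-epenthesis): no segment meets the environment; /laireurogow/ is unchanged.
Rule 2 (pre-rhotic lowering): /i/ is a high vowel immediately before /r/, so it lowers to [e]. /u/ is a high vowel immediately before /r/, so it lowers to [o]. /laireurogow/ → laereorogow.
Rule 3 (final i-epenthesis): the form ends in the consonant /w/, so [i] is inserted word-finally. /laereorogow/ → laereorogowi.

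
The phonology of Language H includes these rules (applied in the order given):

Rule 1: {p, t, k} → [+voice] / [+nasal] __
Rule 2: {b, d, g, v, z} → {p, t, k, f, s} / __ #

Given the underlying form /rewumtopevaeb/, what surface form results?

Rule 1 (post-nasal voicing): /t/ is a voiceless stop immediately after the nasal /m/, so it voices to [d]. /rewumtopevaeb/ → rewumdopevaeb.
Rule 2 (final devoicing): /b/ is a voiced obstruent in word-final position, so it devoices to [p]. /rewumdopevaeb/ → rewumdopevaep.

rewumdopevaep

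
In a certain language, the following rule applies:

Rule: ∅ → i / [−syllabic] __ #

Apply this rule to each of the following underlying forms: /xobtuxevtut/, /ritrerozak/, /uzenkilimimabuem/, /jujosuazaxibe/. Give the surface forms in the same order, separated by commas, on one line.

xobtuxevtuti, ritrerozaki, uzenkilimimabuemi, jujosuazaxibe

/xobtuxevtut/: the form ends in the consonant /t/, so [i] is inserted word-finally. → [xobtuxevtuti].
/ritrerozak/: the form ends in the consonant /k/, so [i] is inserted word-finally. → [ritrerozaki].
/uzenkilimimabuem/: the form ends in the consonant /m/, so [i] is inserted word-finally. → [uzenkilimimabuemi].
/jujosuazaxibe/: the rule's environment is not met; surfaces unchanged as [jujosuazaxibe].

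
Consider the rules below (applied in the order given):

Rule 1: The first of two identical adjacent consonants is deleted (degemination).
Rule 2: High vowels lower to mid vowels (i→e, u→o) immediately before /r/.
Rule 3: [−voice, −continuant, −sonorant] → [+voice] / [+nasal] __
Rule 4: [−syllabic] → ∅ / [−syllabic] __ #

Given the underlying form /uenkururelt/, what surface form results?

Rule 1 (degemination): no segment meets the environment; /uenkururelt/ is unchanged.
Rule 2 (pre-rhotic lowering): /u/ is a high vowel immediately before /r/, so it lowers to [o]. /u/ is a high vowel immediately before /r/, so it lowers to [o]. /uenkururelt/ → uenkororelt.
Rule 3 (post-nasal voicing): /k/ is a voiceless stop immediately after the nasal /n/, so it voices to [g]. /uenkororelt/ → uengororelt.
Rule 4 (final cluster simplification): /t/ is the second consonant of a word-final cluster /lt/, so it deletes. /uengororelt/ → uengororel.

uengororel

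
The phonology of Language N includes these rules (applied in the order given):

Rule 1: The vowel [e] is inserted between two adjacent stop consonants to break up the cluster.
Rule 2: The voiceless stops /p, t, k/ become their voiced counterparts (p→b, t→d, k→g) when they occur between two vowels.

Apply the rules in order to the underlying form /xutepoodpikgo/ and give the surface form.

xudeboodebigego

Rule 1 (stop-cluster e-epenthesis): /d/ and /p/ form a stop–stop cluster, so [e] is inserted between them. /k/ and /g/ form a stop–stop cluster, so [e] is inserted between them. /xutepoodpikgo/ → xutepoodepikego.
Rule 2 (intervocalic voicing): /t/ is a voiceless stop between vowels /u/ and /e/, so it voices to [d]. /p/ is a voiceless stop between vowels /e/ and /o/, so it voices to [b]. /p/ is a voiceless stop between vowels /e/ and /i/, so it voices to [b]. /k/ is a voiceless stop between vowels /i/ and /e/, so it voices to [g]. /xutepoodepikego/ → xudeboodebigego.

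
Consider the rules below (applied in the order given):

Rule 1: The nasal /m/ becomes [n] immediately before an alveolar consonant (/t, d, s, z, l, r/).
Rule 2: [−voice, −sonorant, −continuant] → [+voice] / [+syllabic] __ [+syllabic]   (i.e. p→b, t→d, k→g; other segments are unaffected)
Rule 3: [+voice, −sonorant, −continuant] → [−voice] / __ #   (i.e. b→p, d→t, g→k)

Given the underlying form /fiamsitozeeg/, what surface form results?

fiansidozeek

Rule 1 (nasal place assimilation): /m/ precedes the alveolar consonant /s/, so it assimilates in place to [n]. /fiamsitozeeg/ → fiansitozeeg.
Rule 2 (intervocalic voicing): /t/ is a voiceless stop between vowels /i/ and /o/, so it voices to [d]. /fiansitozeeg/ → fiansidozeeg.
Rule 3 (final devoicing): /g/ is a voiced stop in word-final position, so it devoices to [k]. /fiansidozeeg/ → fiansidozeek.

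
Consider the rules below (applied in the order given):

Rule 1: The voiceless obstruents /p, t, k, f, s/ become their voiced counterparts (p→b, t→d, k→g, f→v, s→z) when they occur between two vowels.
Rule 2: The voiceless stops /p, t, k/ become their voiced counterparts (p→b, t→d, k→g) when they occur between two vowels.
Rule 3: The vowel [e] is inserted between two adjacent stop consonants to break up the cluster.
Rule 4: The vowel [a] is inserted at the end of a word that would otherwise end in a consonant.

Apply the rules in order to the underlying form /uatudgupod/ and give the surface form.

uadudeguboda

Rule 1 (intervocalic voicing): /t/ is a voiceless obstruent between vowels /a/ and /u/, so it voices to [d]. /p/ is a voiceless obstruent between vowels /u/ and /o/, so it voices to [b]. /uatudgupod/ → uadudgubod.
Rule 2 (intervocalic voicing): no segment meets the environment; /uadudgubod/ is unchanged.
Rule 3 (stop-cluster e-epenthesis): /d/ and /g/ form a stop–stop cluster, so [e] is inserted between them. /uadudgubod/ → uadudegubod.
Rule 4 (final a-epenthesis): the form ends in the consonant /d/, so [a] is inserted word-finally. /uadudegubod/ → uadudeguboda.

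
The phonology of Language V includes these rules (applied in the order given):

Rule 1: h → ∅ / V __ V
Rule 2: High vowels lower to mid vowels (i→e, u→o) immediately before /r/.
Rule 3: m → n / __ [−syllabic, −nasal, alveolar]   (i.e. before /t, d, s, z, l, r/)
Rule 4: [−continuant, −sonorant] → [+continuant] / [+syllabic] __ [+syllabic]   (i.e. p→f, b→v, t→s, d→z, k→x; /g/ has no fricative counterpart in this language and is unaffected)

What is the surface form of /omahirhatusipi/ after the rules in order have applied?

omaerhasusifi

Rule 1 (intervocalic h-deletion): /h/ occurs between vowels /a/ and /i/, so it deletes. /omahirhatusipi/ → omairhatusipi.
Rule 2 (pre-rhotic lowering): /i/ is a high vowel immediately before /r/, so it lowers to [e]. /omairhatusipi/ → omaerhatusipi.
Rule 3 (nasal place assimilation): no segment meets the environment; /omaerhatusipi/ is unchanged.
Rule 4 (intervocalic spirantization): /t/ is a stop between vowels /a/ and /u/, so it spirantizes to the fricative [s]. /p/ is a stop between vowels /i/ and /i/, so it spirantizes to the fricative [f]. /omaerhatusipi/ → omaerhasusifi.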